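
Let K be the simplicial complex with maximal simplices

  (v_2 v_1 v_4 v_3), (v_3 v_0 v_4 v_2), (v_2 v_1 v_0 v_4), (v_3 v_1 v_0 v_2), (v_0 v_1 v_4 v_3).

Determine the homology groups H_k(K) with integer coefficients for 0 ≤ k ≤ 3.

Order the vertices as v_0 < v_1 < v_2 < v_3 < v_4. Listing each simplex with vertices in this order, K has dimension 3 with simplices:

  0-simplices (5): [v_0], [v_1], [v_2], [v_3], [v_4]
  1-simplices (10): [v_0,v_1], [v_0,v_2], [v_0,v_3], [v_0,v_4], [v_1,v_2], [v_1,v_3], [v_1,v_4], [v_2,v_3], [v_2,v_4], [v_3,v_4]
  2-simplices (10): [v_0,v_1,v_2], [v_0,v_1,v_3], [v_0,v_1,v_4], [v_0,v_2,v_3], [v_0,v_2,v_4], [v_0,v_3,v_4], [v_1,v_2,v_3], [v_1,v_2,v_4], [v_1,v_3,v_4], [v_2,v_3,v_4]
  3-simplices (5): [v_0,v_1,v_2,v_3], [v_0,v_1,v_2,v_4], [v_0,v_1,v_3,v_4], [v_0,v_2,v_3,v_4], [v_1,v_2,v_3,v_4]

so the chain groups are C_0 ≅ Z^5, C_1 ≅ Z^10, C_2 ≅ Z^10, C_3 ≅ Z^5.

The boundary map ∂_1: C_1 → C_0 maps an edge to its endpoints' difference, ∂[p,q] = q − p. For instance
  ∂[v_1,v_2] = [v_2] − [v_1].
The resulting 5×10 matrix has rank 4, and its Smith normal form has invariant factors (1,1,1,1).

∂_2: C_2 → C_1 acts by ∂[p,q,r] = [q,r] − [p,r] + [p,q]. For instance
  ∂[v_0,v_3,v_4] = [v_3,v_4] − [v_0,v_4] + [v_0,v_3],
  ∂[v_0,v_1,v_4] = [v_1,v_4] − [v_0,v_4] + [v_0,v_1].
The 10×10 boundary matrix has rank 6 and Smith normal form diag(1,1,1,1,1,1).

∂_3: C_3 → C_2 sends each 3-simplex σ to the alternating sum Σ_i (−1)^i (σ with its i-th vertex removed). For instance
  ∂[v_0,v_1,v_2,v_3] = [v_1,v_2,v_3] − [v_0,v_2,v_3] + [v_0,v_1,v_3] − [v_0,v_1,v_2],
  ∂[v_1,v_2,v_3,v_4] = [v_2,v_3,v_4] − [v_1,v_3,v_4] + [v_1,v_2,v_4] − [v_1,v_2,v_3].
The resulting 10×5 matrix has rank 4, and its Smith normal form has invariant factors (1,1,1,1).

Now H_k = ker ∂_k / im ∂_{k+1}, so:

  H_0: rank C_0 − rank ∂_1 = 5 − 4 = 1, and the invariant factors of ∂_1 are all 1, so H_0 = Z.
  H_1: rank ker ∂_1 − rank ∂_2 = (10 − 4) − 6 = 0, and the invariant factors of ∂_2 are all 1, so H_1 = 0.
  H_2: rank ker ∂_2 − rank ∂_3 = (10 − 6) − 4 = 0, and the invariant factors of ∂_3 are all 1, so H_2 = 0.
  H_3: rank ker ∂_3 − rank ∂_4 = (5 − 4) − 0 = 1, and there is no ∂_4, so H_3 = Z.

H_0 ≅ Z,  H_1 = 0,  H_2 = 0,  H_3 ≅ Z.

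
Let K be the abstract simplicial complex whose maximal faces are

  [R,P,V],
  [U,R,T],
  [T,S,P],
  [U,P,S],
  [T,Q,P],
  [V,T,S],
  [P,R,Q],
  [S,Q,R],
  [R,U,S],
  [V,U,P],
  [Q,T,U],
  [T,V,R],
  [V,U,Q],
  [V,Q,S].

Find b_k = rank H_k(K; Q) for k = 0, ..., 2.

Order the vertices as P < Q < R < S < T < U < V. Listing each simplex with vertices in this order, K has dimension 2 with simplices:

  0-simplices (7): P, Q, R, S, T, U, V
  1-simplices (21): PQ, PR, PS, PT, PU, PV, QR, QS, QT, QU, QV, RS, RT, RU, RV, ST, SU, SV, TU, TV, UV
  2-simplices (14): PQR, PQT, PRV, PST, PSU, PUV, QRS, QSV, QTU, QUV, RSU, RTU, RTV, STV

giving chain groups C_0 ≅ Z^7, C_1 ≅ Z^21, C_2 ≅ Z^14.

Boundary ∂_1: C_1 → C_0 is given by ∂[p,q] = [q] − [p]. For instance
  ∂SU = U − S.
The resulting 7×21 matrix has rank 6, and its Smith normal form has invariant factors (1,1,1,1,1,1).

∂_2: C_2 → C_1 sends each 2-simplex [p,q,r] to [q,r] − [p,r] + [p,q]. For instance
  ∂QRS = RS − QS + QR,
  ∂QUV = UV − QV + QU.
As a 21×14 matrix over Z this has rank 13, with invariant factors (1,1,1,1,1,1,1,1,1,1,1,1,1).

Computing H_k = (kernel of ∂_k) / (image of ∂_{k+1}):

  H_0: rank C_0 − rank ∂_1 = 7 − 6 = 1, and the invariant factors of ∂_1 are all 1, so H_0 = Z.
  H_1: rank ker ∂_1 − rank ∂_2 = (21 − 6) − 13 = 2, and the invariant factors of ∂_2 are all 1, so H_1 = Z^2.
  H_2: rank ker ∂_2 − rank ∂_3 = (14 − 13) − 0 = 1, and there is no ∂_3, so H_2 = Z.

Hence the Betti numbers are b_0 = 1, b_1 = 2, b_2 = 1.

b_0 = 1, b_1 = 2, b_2 = 1.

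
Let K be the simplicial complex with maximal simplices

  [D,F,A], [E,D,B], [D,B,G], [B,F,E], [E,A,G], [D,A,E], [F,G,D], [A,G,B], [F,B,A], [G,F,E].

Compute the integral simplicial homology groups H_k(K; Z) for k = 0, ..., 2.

H_0 ≅ Z,  H_1 ≅ Z/2,  H_2 = 0.

We work with the vertex ordering A < B < D < E < F < G. The simplices of K, each written with vertices in increasing order, are:

  0-simplices (6): A, B, D, E, F, G
  1-simplices (15): AB, AD, AE, AF, AG, BD, BE, BF, BG, DE, DF, DG, EF, EG, FG
  2-simplices (10): ABF, ABG, ADE, ADF, AEG, BDE, BDG, BEF, DFG, EFG

Hence C_0 ≅ Z^6, C_1 ≅ Z^15, C_2 ≅ Z^10.

The boundary map ∂_1: C_1 → C_0 sends each edge [p,q] (with p < q) to q − p.
The 6×15 boundary matrix has rank 5 and Smith normal form diag(1,1,1,1,1).

∂_2: C_2 → C_1 sends each 2-simplex [p,q,r] to [q,r] − [p,r] + [p,q]. For instance
  ∂BEF = EF − BF + BE,
  ∂BDE = DE − BE + BD.
As a 15×10 matrix over Z this has rank 10, with invariant factors (1,1,1,1,1,1,1,1,1,2).

Computing H_k = (kernel of ∂_k) / (image of ∂_{k+1}):

  H_0: rank C_0 − rank ∂_1 = 6 − 5 = 1, and the invariant factors of ∂_1 are all 1, so H_0 = Z.
  H_1: rank ker ∂_1 − rank ∂_2 = (15 − 5) − 10 = 0, and ∂_2 has invariant factor 2 > 1, so H_1 = Z/2.
  H_2: rank ker ∂_2 − rank ∂_3 = (10 − 10) − 0 = 0, and there is no ∂_3, so H_2 = 0.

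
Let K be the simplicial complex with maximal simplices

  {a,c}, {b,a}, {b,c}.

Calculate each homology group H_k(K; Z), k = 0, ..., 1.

H_0 = Z,  H_1 = Z.

Take the total order a < b < c on the vertex set. Then K (dimension 1) consists of the simplices:

  0-simplices (3): a, b, c
  1-simplices (3): ab, ac, bc

so the chain groups are C_0 ≅ Z^3, C_1 ≅ Z^3.

The boundary map ∂_1: C_1 → C_0 sends each edge [p,q] (with p < q) to q − p.
The 3×3 boundary matrix has rank 2 and Smith normal form diag(1,1).

Computing H_k = (kernel of ∂_k) / (image of ∂_{k+1}):

  H_0: rank C_0 − rank ∂_1 = 3 − 2 = 1, and the invariant factors of ∂_1 are all 1, so H_0 ≅ Z.
  H_1: rank ker ∂_1 − rank ∂_2 = (3 − 2) − 0 = 1, and there is no ∂_2, so H_1 ≅ Z.

(K is a triangulation of the circle S^1.)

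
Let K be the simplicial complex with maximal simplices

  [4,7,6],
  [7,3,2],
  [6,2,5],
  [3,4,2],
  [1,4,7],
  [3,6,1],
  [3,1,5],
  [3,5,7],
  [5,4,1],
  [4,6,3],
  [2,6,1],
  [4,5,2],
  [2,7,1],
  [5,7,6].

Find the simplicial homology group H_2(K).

K has 7 vertices, 21 edges, 14 triangles.
rank ∂_2 = 13, rank ∂_3 = 0 ⇒ b_2 = 14 − 13 − 0 = 1. So H_2 = Z.

H_2 = Z.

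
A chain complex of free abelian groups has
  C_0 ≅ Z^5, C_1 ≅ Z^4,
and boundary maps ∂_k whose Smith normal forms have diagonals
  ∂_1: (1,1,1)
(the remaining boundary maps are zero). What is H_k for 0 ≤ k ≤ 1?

H_0 ≅ Z^2,  H_1 ≅ Z.

H_0: b_0 = 5 − 0 − 3 = 2; torsion from ∂_1 factors > 1: none. So H_0 ≅ Z^2.
H_1: b_1 = 4 − 3 − 0 = 1; torsion from ∂_2 factors > 1: none. So H_1 ≅ Z.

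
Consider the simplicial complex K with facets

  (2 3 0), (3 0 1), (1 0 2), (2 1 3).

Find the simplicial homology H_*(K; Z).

H_0 = Z,  H_1 = 0,  H_2 = Z.

Fix the vertex order 0 < 1 < 2 < 3 and write every simplex with vertices in increasing order. Then dim K = 2 and the simplices of K are:

  0-simplices (4): [0], [1], [2], [3]
  1-simplices (6): [0,1], [0,2], [0,3], [1,2], [1,3], [2,3]
  2-simplices (4): [0,1,2], [0,1,3], [0,2,3], [1,2,3]

giving chain groups C_0 ≅ Z^4, C_1 ≅ Z^6, C_2 ≅ Z^4.

∂_1: C_1 → C_0 sends each edge [p,q] (with p < q) to q − p. For instance
  ∂[2,3] = [3] − [2].
The resulting 4×6 matrix has rank 3, and its Smith normal form has invariant factors (1,1,1).

∂_2: C_2 → C_1 acts by ∂[p,q,r] = [q,r] − [p,r] + [p,q]. For instance
  ∂[1,2,3] = [2,3] − [1,3] + [1,2],
  ∂[0,1,2] = [1,2] − [0,2] + [0,1].
The resulting 6×4 matrix has rank 3, and its Smith normal form has invariant factors (1,1,1).

Reading off H_k = ker ∂_k / im ∂_{k+1}:

  H_0: rank C_0 − rank ∂_1 = 4 − 3 = 1, and the invariant factors of ∂_1 are all 1, so H_0 = Z.
  H_1: rank ker ∂_1 − rank ∂_2 = (6 − 3) − 3 = 0, and the invariant factors of ∂_2 are all 1, so H_1 = 0.
  H_2: rank ker ∂_2 − rank ∂_3 = (4 − 3) − 0 = 1, and there is no ∂_3, so H_2 = Z.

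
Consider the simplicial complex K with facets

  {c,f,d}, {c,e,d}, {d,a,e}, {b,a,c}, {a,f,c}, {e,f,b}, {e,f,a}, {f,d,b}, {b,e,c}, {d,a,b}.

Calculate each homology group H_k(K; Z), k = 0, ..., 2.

We work with the vertex ordering a < b < c < d < e < f. The simplices of K, each written with vertices in increasing order, are:

  0-simplices (6): a, b, c, d, e, f
  1-simplices (15): ab, ac, ad, ae, af, bc, bd, be, bf, cd, ce, cf, de, df, ef
  2-simplices (10): abc, abd, acf, ade, aef, bce, bdf, bef, cde, cdf

Hence C_0 ≅ Z^6, C_1 ≅ Z^15, C_2 ≅ Z^10.

Boundary ∂_1: C_1 → C_0 maps an edge to its endpoints' difference, ∂[p,q] = q − p. For instance
  ∂ef = f − e.
The resulting 6×15 matrix has rank 5, and its Smith normal form has invariant factors (1,1,1,1,1).

The boundary map ∂_2: C_2 → C_1 sends each 2-simplex [p,q,r] to [q,r] − [p,r] + [p,q]. For instance
  ∂aef = ef − af + ae,
  ∂abc = bc − ac + ab.
As a 15×10 matrix over Z this has rank 10, with invariant factors (1,1,1,1,1,1,1,1,1,2).

From H_k ≅ ker(∂_k) / im(∂_{k+1}) we obtain:

  H_0: rank C_0 − rank ∂_1 = 6 − 5 = 1, and the invariant factors of ∂_1 are all 1, so H_0 = Z.
  H_1: rank ker ∂_1 − rank ∂_2 = (15 − 5) − 10 = 0, and ∂_2 has invariant factor 2 > 1, so H_1 = Z_2.
  H_2: rank ker ∂_2 − rank ∂_3 = (10 − 10) − 0 = 0, and there is no ∂_3, so H_2 = 0.

(K is a triangulation of the real projective plane RP^2.)

H_0 ≅ Z,  H_1 ≅ Z_2,  H_2 = 0.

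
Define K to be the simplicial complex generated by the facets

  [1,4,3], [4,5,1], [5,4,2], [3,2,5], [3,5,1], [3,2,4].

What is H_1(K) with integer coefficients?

H_1 ≅ 0.

Order the vertices as 1 < 2 < 3 < 4 < 5. Listing each simplex with vertices in this order, K has dimension 2 with simplices:

  0-simplices (5): [1], [2], [3], [4], [5]
  1-simplices (9): [1,3], [1,4], [1,5], [2,3], [2,4], [2,5], [3,4], [3,5], [4,5]
  2-simplices (6): [1,3,4], [1,3,5], [1,4,5], [2,3,4], [2,3,5], [2,4,5]

giving chain groups C_0 ≅ Z^5, C_1 ≅ Z^9, C_2 ≅ Z^6.

Boundary ∂_1: C_1 → C_0 sends each edge [p,q] (with p < q) to q − p.
As a 5×9 matrix over Z this has rank 4, with invariant factors (1,1,1,1).

Boundary ∂_2: C_2 → C_1 maps a triangle to the signed sum of its edges. For instance
  ∂[2,4,5] = [4,5] − [2,5] + [2,4],
  ∂[2,3,5] = [3,5] − [2,5] + [2,3].
As a 9×6 matrix over Z this has rank 5, with invariant factors (1,1,1,1,1).

Reading off H_k = ker ∂_k / im ∂_{k+1}:

  H_1: rank ker ∂_1 − rank ∂_2 = (9 − 4) − 5 = 0, and the invariant factors of ∂_2 are all 1, so H_1 ≅ 0.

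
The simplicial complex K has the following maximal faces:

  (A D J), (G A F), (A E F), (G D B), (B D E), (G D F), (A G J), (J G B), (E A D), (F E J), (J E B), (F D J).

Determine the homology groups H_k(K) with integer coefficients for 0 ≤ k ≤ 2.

H_0 = Z,  H_1 = Z/2,  H_2 = 0.

K has 7 vertices, 18 edges, 12 triangles.
rank ∂_0 = 0, rank ∂_1 = 6 ⇒ b_0 = 7 − 0 − 6 = 1; all invariant factors of ∂_1 are 1 so no torsion. So H_0 ≅ Z.
rank ∂_1 = 6, rank ∂_2 = 12 ⇒ b_1 = 18 − 6 − 12 = 0; ∂_2 has invariant factor(s) [2] giving torsion. So H_1 ≅ Z/2.
rank ∂_2 = 12, rank ∂_3 = 0 ⇒ b_2 = 12 − 12 − 0 = 0. So H_2 ≅ 0.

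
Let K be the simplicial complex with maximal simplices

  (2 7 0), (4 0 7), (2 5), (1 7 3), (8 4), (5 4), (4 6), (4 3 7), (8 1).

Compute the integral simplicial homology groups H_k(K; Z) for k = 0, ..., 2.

Order the vertices as 0 < 1 < 2 < 3 < 4 < 5 < 6 < 7 < 8. Listing each simplex with vertices in this order, K has dimension 2 with simplices:

  0-simplices (9): [0], [1], [2], [3], [4], [5], [6], [7], [8]
  1-simplices (14): [0,2], [0,4], [0,7], [1,3], [1,7], [1,8], [2,5], [2,7], [3,4], [3,7], [4,5], [4,6], [4,7], [4,8]
  2-simplices (4): [0,2,7], [0,4,7], [1,3,7], [3,4,7]

Hence C_0 ≅ Z^9, C_1 ≅ Z^14, C_2 ≅ Z^4.

Boundary ∂_1: C_1 → C_0 maps an edge to its endpoints' difference, ∂[p,q] = q − p.
The 9×14 boundary matrix has rank 8 and Smith normal form diag(1,1,1,1,1,1,1,1).

Boundary ∂_2: C_2 → C_1 acts by ∂[p,q,r] = [q,r] − [p,r] + [p,q]. For instance
  ∂[3,4,7] = [4,7] − [3,7] + [3,4],
  ∂[0,4,7] = [4,7] − [0,7] + [0,4].
This gives a 14×4 integer matrix of rank 4; reducing to Smith normal form yields diagonal entries (1,1,1,1).

Computing H_k = (kernel of ∂_k) / (image of ∂_{k+1}):

  H_0: rank C_0 − rank ∂_1 = 9 − 8 = 1, and the invariant factors of ∂_1 are all 1, so H_0 ≅ Z.
  H_1: rank ker ∂_1 − rank ∂_2 = (14 − 8) − 4 = 2, and the invariant factors of ∂_2 are all 1, so H_1 ≅ Z^2.
  H_2: rank ker ∂_2 − rank ∂_3 = (4 − 4) − 0 = 0, and there is no ∂_3, so H_2 ≅ 0.

H_0 = Z,  H_1 = Z^2,  H_2 = 0.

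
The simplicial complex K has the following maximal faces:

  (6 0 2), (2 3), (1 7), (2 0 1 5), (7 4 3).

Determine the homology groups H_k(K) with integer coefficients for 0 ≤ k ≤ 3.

H_0 ≅ Z,  H_1 ≅ Z,  H_2 = 0,  H_3 = 0.

Fix the vertex order 0 < 1 < 2 < 3 < 4 < 5 < 6 < 7 and write every simplex with vertices in increasing order. Then dim K = 3 and the simplices of K are:

  0-simplices (8): [0], [1], [2], [3], [4], [5], [6], [7]
  1-simplices (13): [0,1], [0,2], [0,5], [0,6], [1,2], [1,5], [1,7], [2,3], [2,5], [2,6], [3,4], [3,7], [4,7]
  2-simplices (6): [0,1,2], [0,1,5], [0,2,5], [0,2,6], [1,2,5], [3,4,7]
  3-simplices (1): [0,1,2,5]

Hence C_0 ≅ Z^8, C_1 ≅ Z^13, C_2 ≅ Z^6, C_3 ≅ Z^1.

Boundary ∂_1: C_1 → C_0 sends each edge [p,q] (with p < q) to q − p. For instance
  ∂[0,5] = [5] − [0].
The resulting 8×13 matrix has rank 7, and its Smith normal form has invariant factors (1,1,1,1,1,1,1).

The boundary map ∂_2: C_2 → C_1 sends each 2-simplex [p,q,r] to [q,r] − [p,r] + [p,q]. For instance
  ∂[0,2,6] = [2,6] − [0,6] + [0,2],
  ∂[0,1,2] = [1,2] − [0,2] + [0,1].
The 13×6 boundary matrix has rank 5 and Smith normal form diag(1,1,1,1,1).

Boundary ∂_3: C_3 → C_2 sends each 3-simplex σ to the alternating sum Σ_i (−1)^i (σ with its i-th vertex removed). For instance
  ∂[0,1,2,5] = [1,2,5] − [0,2,5] + [0,1,5] − [0,1,2].
The resulting 6×1 matrix has rank 1, and its Smith normal form has invariant factors (1).

Now H_k = ker ∂_k / im ∂_{k+1}, so:

  H_0: rank C_0 − rank ∂_1 = 8 − 7 = 1, and the invariant factors of ∂_1 are all 1, so H_0 = Z.
  H_1: rank ker ∂_1 − rank ∂_2 = (13 − 7) − 5 = 1, and the invariant factors of ∂_2 are all 1, so H_1 = Z.
  H_2: rank ker ∂_2 − rank ∂_3 = (6 − 5) − 1 = 0, and the invariant factors of ∂_3 are all 1, so H_2 = 0.
  H_3: rank ker ∂_3 − rank ∂_4 = (1 − 1) − 0 = 0, and there is no ∂_4, so H_3 = 0.

As a check, the Euler characteristic is 8 − 13 + 6 − 1 = 0, which agrees with 1 − 1 + 0 − 0 = 0.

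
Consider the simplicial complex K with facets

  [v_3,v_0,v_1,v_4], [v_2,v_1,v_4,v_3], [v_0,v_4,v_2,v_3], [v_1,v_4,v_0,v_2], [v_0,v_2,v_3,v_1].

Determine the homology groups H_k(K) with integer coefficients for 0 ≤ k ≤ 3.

Take the total order v_0 < v_1 < v_2 < v_3 < v_4 on the vertex set. Then K (dimension 3) consists of the simplices:

  0-simplices (5): [v_0], [v_1], [v_2], [v_3], [v_4]
  1-simplices (10): [v_0,v_1], [v_0,v_2], [v_0,v_3], [v_0,v_4], [v_1,v_2], [v_1,v_3], [v_1,v_4], [v_2,v_3], [v_2,v_4], [v_3,v_4]
  2-simplices (10): [v_0,v_1,v_2], [v_0,v_1,v_3], [v_0,v_1,v_4], [v_0,v_2,v_3], [v_0,v_2,v_4], [v_0,v_3,v_4], [v_1,v_2,v_3], [v_1,v_2,v_4], [v_1,v_3,v_4], [v_2,v_3,v_4]
  3-simplices (5): [v_0,v_1,v_2,v_3], [v_0,v_1,v_2,v_4], [v_0,v_1,v_3,v_4], [v_0,v_2,v_3,v_4], [v_1,v_2,v_3,v_4]

so the chain groups are C_0 ≅ Z^5, C_1 ≅ Z^10, C_2 ≅ Z^10, C_3 ≅ Z^5.

∂_1: C_1 → C_0 is given by ∂[p,q] = [q] − [p].
This gives a 5×10 integer matrix of rank 4; reducing to Smith normal form yields diagonal entries (1,1,1,1).

The boundary map ∂_2: C_2 → C_1 maps a triangle to the signed sum of its edges. For instance
  ∂[v_0,v_2,v_3] = [v_2,v_3] − [v_0,v_3] + [v_0,v_2],
  ∂[v_1,v_2,v_4] = [v_2,v_4] − [v_1,v_4] + [v_1,v_2].
The resulting 10×10 matrix has rank 6, and its Smith normal form has invariant factors (1,1,1,1,1,1).

Boundary ∂_3: C_3 → C_2 sends each 3-simplex σ to the alternating sum Σ_i (−1)^i (σ with its i-th vertex removed). For instance
  ∂[v_0,v_2,v_3,v_4] = [v_2,v_3,v_4] − [v_0,v_3,v_4] + [v_0,v_2,v_4] − [v_0,v_2,v_3],
  ∂[v_0,v_1,v_2,v_4] = [v_1,v_2,v_4] − [v_0,v_2,v_4] + [v_0,v_1,v_4] − [v_0,v_1,v_2].
The resulting 10×5 matrix has rank 4, and its Smith normal form has invariant factors (1,1,1,1).

Now H_k = ker ∂_k / im ∂_{k+1}, so:

  H_0: rank C_0 − rank ∂_1 = 5 − 4 = 1, and the invariant factors of ∂_1 are all 1, so H_0 = Z.
  H_1: rank ker ∂_1 − rank ∂_2 = (10 − 4) − 6 = 0, and the invariant factors of ∂_2 are all 1, so H_1 = 0.
  H_2: rank ker ∂_2 − rank ∂_3 = (10 − 6) − 4 = 0, and the invariant factors of ∂_3 are all 1, so H_2 = 0.
  H_3: rank ker ∂_3 − rank ∂_4 = (5 − 4) − 0 = 1, and there is no ∂_4, so H_3 = Z.

As a check, the Euler characteristic is 5 − 10 + 10 − 5 = 0, which agrees with 1 − 0 + 0 − 1 = 0.

H_0 ≅ Z,  H_1 = 0,  H_2 = 0,  H_3 ≅ Z.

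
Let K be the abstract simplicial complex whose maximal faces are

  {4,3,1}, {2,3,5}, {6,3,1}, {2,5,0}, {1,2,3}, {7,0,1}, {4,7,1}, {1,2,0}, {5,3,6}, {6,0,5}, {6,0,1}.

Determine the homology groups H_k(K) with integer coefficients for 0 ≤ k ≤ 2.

Fix the vertex order 0 < 1 < 2 < 3 < 4 < 5 < 6 < 7 and write every simplex with vertices in increasing order. Then dim K = 2 and the simplices of K are:

  0-simplices (8): [0], [1], [2], [3], [4], [5], [6], [7]
  1-simplices (17): [0,1], [0,2], [0,5], [0,6], [0,7], [1,2], [1,3], [1,4], [1,6], [1,7], [2,3], [2,5], [3,4], [3,5], [3,6], [4,7], [5,6]
  2-simplices (11): [0,1,2], [0,1,6], [0,1,7], [0,2,5], [0,5,6], [1,2,3], [1,3,4], [1,3,6], [1,4,7], [2,3,5], [3,5,6]

so the chain groups are C_0 ≅ Z^8, C_1 ≅ Z^17, C_2 ≅ Z^11.

∂_1: C_1 → C_0 sends each edge [p,q] (with p < q) to q − p. For instance
  ∂[3,6] = [6] − [3].
As a 8×17 matrix over Z this has rank 7, with invariant factors (1,1,1,1,1,1,1).

∂_2: C_2 → C_1 acts by ∂[p,q,r] = [q,r] − [p,r] + [p,q]. For instance
  ∂[1,2,3] = [2,3] − [1,3] + [1,2],
  ∂[1,3,4] = [3,4] − [1,4] + [1,3].
The resulting 17×11 matrix has rank 10, and its Smith normal form has invariant factors (1,1,1,1,1,1,1,1,1,1).

From H_k ≅ ker(∂_k) / im(∂_{k+1}) we obtain:

  H_0: rank C_0 − rank ∂_1 = 8 − 7 = 1, and the invariant factors of ∂_1 are all 1, so H_0 ≅ Z.
  H_1: rank ker ∂_1 − rank ∂_2 = (17 − 7) − 10 = 0, and the invariant factors of ∂_2 are all 1, so H_1 ≅ 0.
  H_2: rank ker ∂_2 − rank ∂_3 = (11 − 10) − 0 = 1, and there is no ∂_3, so H_2 ≅ Z.

As a check, the Euler characteristic is 8 − 17 + 11 = 2, which agrees with 1 − 0 + 1 = 2.

H_0 ≅ Z,  H_1 = 0,  H_2 ≅ Z.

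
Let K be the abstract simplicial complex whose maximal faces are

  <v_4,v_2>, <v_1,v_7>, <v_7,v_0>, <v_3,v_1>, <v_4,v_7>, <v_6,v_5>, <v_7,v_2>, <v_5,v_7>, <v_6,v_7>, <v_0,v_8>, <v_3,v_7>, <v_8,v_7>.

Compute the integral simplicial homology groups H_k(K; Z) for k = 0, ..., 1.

H_0 ≅ Z,  H_1 ≅ Z^4.

We work with the vertex ordering v_0 < v_1 < v_2 < v_3 < v_4 < v_5 < v_6 < v_7 < v_8. The simplices of K, each written with vertices in increasing order, are:

  0-simplices (9): [v_0], [v_1], [v_2], [v_3], [v_4], [v_5], [v_6], [v_7], [v_8]
  1-simplices (12): [v_0,v_7], [v_0,v_8], [v_1,v_3], [v_1,v_7], [v_2,v_4], [v_2,v_7], [v_3,v_7], [v_4,v_7], [v_5,v_6], [v_5,v_7], [v_6,v_7], [v_7,v_8]

giving chain groups C_0 ≅ Z^9, C_1 ≅ Z^12.

∂_1: C_1 → C_0 sends each edge [p,q] (with p < q) to q − p. For instance
  ∂[v_2,v_4] = [v_4] − [v_2].
As a 9×12 matrix over Z this has rank 8, with invariant factors (1,1,1,1,1,1,1,1).

From H_k ≅ ker(∂_k) / im(∂_{k+1}) we obtain:

  H_0: rank C_0 − rank ∂_1 = 9 − 8 = 1, and the invariant factors of ∂_1 are all 1, so H_0 ≅ Z.
  H_1: rank ker ∂_1 − rank ∂_2 = (12 − 8) − 0 = 4, and there is no ∂_2, so H_1 ≅ Z^4.

As a check, the Euler characteristic is 9 − 12 = -3, which agrees with 1 − 4 = -3.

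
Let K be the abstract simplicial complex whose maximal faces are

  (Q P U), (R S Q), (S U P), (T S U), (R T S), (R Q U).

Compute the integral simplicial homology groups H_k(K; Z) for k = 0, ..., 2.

Fix the vertex order P < Q < R < S < T < U and write every simplex with vertices in increasing order. Then dim K = 2 and the simplices of K are:

  0-simplices (6): P, Q, R, S, T, U
  1-simplices (12): PQ, PS, PU, QR, QS, QU, RS, RT, RU, ST, SU, TU
  2-simplices (6): PQU, PSU, QRS, QRU, RST, STU

giving chain groups C_0 ≅ Z^6, C_1 ≅ Z^12, C_2 ≅ Z^6.

Boundary ∂_1: C_1 → C_0 sends each edge [p,q] (with p < q) to q − p. For instance
  ∂RS = S − R.
As a 6×12 matrix over Z this has rank 5, with invariant factors (1,1,1,1,1).

∂_2: C_2 → C_1 maps a triangle to the signed sum of its edges. For instance
  ∂QRU = RU − QU + QR,
  ∂RST = ST − RT + RS.
The 12×6 boundary matrix has rank 6 and Smith normal form diag(1,1,1,1,1,1).

Now H_k = ker ∂_k / im ∂_{k+1}, so:

  H_0: rank C_0 − rank ∂_1 = 6 − 5 = 1, and the invariant factors of ∂_1 are all 1, so H_0 ≅ Z.
  H_1: rank ker ∂_1 − rank ∂_2 = (12 − 5) − 6 = 1, and the invariant factors of ∂_2 are all 1, so H_1 ≅ Z.
  H_2: rank ker ∂_2 − rank ∂_3 = (6 − 6) − 0 = 0, and there is no ∂_3, so H_2 ≅ 0.

As a check, the Euler characteristic is 6 − 12 + 6 = 0, which agrees with 1 − 1 + 0 = 0.

H_0 = Z,  H_1 = Z,  H_2 = 0.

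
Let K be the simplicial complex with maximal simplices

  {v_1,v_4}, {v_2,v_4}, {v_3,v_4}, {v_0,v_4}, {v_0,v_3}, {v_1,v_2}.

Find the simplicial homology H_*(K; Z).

H_0 = Z,  H_1 = Z^2.

Take the total order v_0 < v_1 < v_2 < v_3 < v_4 on the vertex set. Then K (dimension 1) consists of the simplices:

  0-simplices (5): [v_0], [v_1], [v_2], [v_3], [v_4]
  1-simplices (6): [v_0,v_3], [v_0,v_4], [v_1,v_2], [v_1,v_4], [v_2,v_4], [v_3,v_4]

so the chain groups are C_0 ≅ Z^5, C_1 ≅ Z^6.

Boundary ∂_1: C_1 → C_0 sends each edge [p,q] (with p < q) to q − p.
This gives a 5×6 integer matrix of rank 4; reducing to Smith normal form yields diagonal entries (1,1,1,1).

Now H_k = ker ∂_k / im ∂_{k+1}, so:

  H_0: rank C_0 − rank ∂_1 = 5 − 4 = 1, and the invariant factors of ∂_1 are all 1, so H_0 = Z.
  H_1: rank ker ∂_1 − rank ∂_2 = (6 − 4) − 0 = 2, and there is no ∂_2, so H_1 = Z^2.

As a check, the Euler characteristic is 5 − 6 = -1, which agrees with 1 − 2 = -1.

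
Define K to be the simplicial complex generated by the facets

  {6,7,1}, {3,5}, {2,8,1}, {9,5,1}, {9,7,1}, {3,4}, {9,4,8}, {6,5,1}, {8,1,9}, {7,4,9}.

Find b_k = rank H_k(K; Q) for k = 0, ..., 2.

Fix the vertex order 1 < 2 < 3 < 4 < 5 < 6 < 7 < 8 < 9 and write every simplex with vertices in increasing order. Then dim K = 2 and the simplices of K are:

  0-simplices (9): [1], [2], [3], [4], [5], [6], [7], [8], [9]
  1-simplices (17): [1,2], [1,5], [1,6], [1,7], [1,8], [1,9], [2,8], [3,4], [3,5], [4,7], [4,8], [4,9], [5,6], [5,9], [6,7], [7,9], [8,9]
  2-simplices (8): [1,2,8], [1,5,6], [1,5,9], [1,6,7], [1,7,9], [1,8,9], [4,7,9], [4,8,9]

so the chain groups are C_0 ≅ Z^9, C_1 ≅ Z^17, C_2 ≅ Z^8.

∂_1: C_1 → C_0 sends each edge [p,q] (with p < q) to q − p. For instance
  ∂[1,7] = [7] − [1].
The 9×17 boundary matrix has rank 8 and Smith normal form diag(1,1,1,1,1,1,1,1).

∂_2: C_2 → C_1 acts by ∂[p,q,r] = [q,r] − [p,r] + [p,q]. For instance
  ∂[1,6,7] = [6,7] − [1,7] + [1,6],
  ∂[1,8,9] = [8,9] − [1,9] + [1,8].
As a 17×8 matrix over Z this has rank 8, with invariant factors (1,1,1,1,1,1,1,1).

Reading off H_k = ker ∂_k / im ∂_{k+1}:

  H_0: rank C_0 − rank ∂_1 = 9 − 8 = 1, and the invariant factors of ∂_1 are all 1, so H_0 ≅ Z.
  H_1: rank ker ∂_1 − rank ∂_2 = (17 − 8) − 8 = 1, and the invariant factors of ∂_2 are all 1, so H_1 ≅ Z.
  H_2: rank ker ∂_2 − rank ∂_3 = (8 − 8) − 0 = 0, and there is no ∂_3, so H_2 ≅ 0.

Hence the Betti numbers are b_0 = 1, b_1 = 1, b_2 = 0.

b_0 = 1, b_1 = 1, b_2 = 0.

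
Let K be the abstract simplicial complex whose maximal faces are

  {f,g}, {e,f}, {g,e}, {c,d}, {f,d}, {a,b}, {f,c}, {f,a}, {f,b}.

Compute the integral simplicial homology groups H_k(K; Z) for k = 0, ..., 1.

We work with the vertex ordering a < b < c < d < e < f < g. The simplices of K, each written with vertices in increasing order, are:

  0-simplices (7): a, b, c, d, e, f, g
  1-simplices (9): ab, af, bf, cd, cf, df, ef, eg, fg

so the chain groups are C_0 ≅ Z^7, C_1 ≅ Z^9.

The boundary map ∂_1: C_1 → C_0 is given by ∂[p,q] = [q] − [p]. For instance
  ∂cf = f − c.
The resulting 7×9 matrix has rank 6, and its Smith normal form has invariant factors (1,1,1,1,1,1).

From H_k ≅ ker(∂_k) / im(∂_{k+1}) we obtain:

  H_0: rank C_0 − rank ∂_1 = 7 − 6 = 1, and the invariant factors of ∂_1 are all 1, so H_0 = Z.
  H_1: rank ker ∂_1 − rank ∂_2 = (9 − 6) − 0 = 3, and there is no ∂_2, so H_1 = Z^3.

(K is a triangulation of a wedge of 3 circles.)

H_0 ≅ Z,  H_1 ≅ Z^3.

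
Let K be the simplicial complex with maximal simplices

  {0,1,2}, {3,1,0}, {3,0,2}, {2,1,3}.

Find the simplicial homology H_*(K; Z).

H_0 = Z,  H_1 = 0,  H_2 = Z.

Take the total order 0 < 1 < 2 < 3 on the vertex set. Then K (dimension 2) consists of the simplices:

  0-simplices (4): [0], [1], [2], [3]
  1-simplices (6): [0,1], [0,2], [0,3], [1,2], [1,3], [2,3]
  2-simplices (4): [0,1,2], [0,1,3], [0,2,3], [1,2,3]

so the chain groups are C_0 ≅ Z^4, C_1 ≅ Z^6, C_2 ≅ Z^4.

Boundary ∂_1: C_1 → C_0 is given by ∂[p,q] = [q] − [p].
The 4×6 boundary matrix has rank 3 and Smith normal form diag(1,1,1).

Boundary ∂_2: C_2 → C_1 acts by ∂[p,q,r] = [q,r] − [p,r] + [p,q]. For instance
  ∂[0,1,3] = [1,3] − [0,3] + [0,1],
  ∂[0,2,3] = [2,3] − [0,3] + [0,2].
As a 6×4 matrix over Z this has rank 3, with invariant factors (1,1,1).

Computing H_k = (kernel of ∂_k) / (image of ∂_{k+1}):

  H_0: rank C_0 − rank ∂_1 = 4 − 3 = 1, and the invariant factors of ∂_1 are all 1, so H_0 ≅ Z.
  H_1: rank ker ∂_1 − rank ∂_2 = (6 − 3) − 3 = 0, and the invariant factors of ∂_2 are all 1, so H_1 ≅ 0.
  H_2: rank ker ∂_2 − rank ∂_3 = (4 − 3) − 0 = 1, and there is no ∂_3, so H_2 ≅ Z.

(K is a triangulation of the 2-sphere S^2.)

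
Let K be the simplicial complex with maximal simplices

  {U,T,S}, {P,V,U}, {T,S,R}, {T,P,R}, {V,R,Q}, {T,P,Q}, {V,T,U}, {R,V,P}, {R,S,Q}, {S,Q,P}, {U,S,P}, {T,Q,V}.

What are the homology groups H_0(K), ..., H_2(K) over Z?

H_0 = Z,  H_1 = Z/2,  H_2 = 0.

We work with the vertex ordering P < Q < R < S < T < U < V. The simplices of K, each written with vertices in increasing order, are:

  0-simplices (7): P, Q, R, S, T, U, V
  1-simplices (18): PQ, PR, PS, PT, PU, PV, QR, QS, QT, QV, RS, RT, RV, ST, SU, TU, TV, UV
  2-simplices (12): PQS, PQT, PRT, PRV, PSU, PUV, QRS, QRV, QTV, RST, STU, TUV

giving chain groups C_0 ≅ Z^7, C_1 ≅ Z^18, C_2 ≅ Z^12.

∂_1: C_1 → C_0 maps an edge to its endpoints' difference, ∂[p,q] = q − p.
The resulting 7×18 matrix has rank 6, and its Smith normal form has invariant factors (1,1,1,1,1,1).

Boundary ∂_2: C_2 → C_1 acts by ∂[p,q,r] = [q,r] − [p,r] + [p,q]. For instance
  ∂RST = ST − RT + RS,
  ∂PQT = QT − PT + PQ.
This gives a 18×12 integer matrix of rank 12; reducing to Smith normal form yields diagonal entries (1,1,1,1,1,1,1,1,1,1,1,2).

Now H_k = ker ∂_k / im ∂_{k+1}, so:

  H_0: rank C_0 − rank ∂_1 = 7 − 6 = 1, and the invariant factors of ∂_1 are all 1, so H_0 ≅ Z.
  H_1: rank ker ∂_1 − rank ∂_2 = (18 − 6) − 12 = 0, and ∂_2 has invariant factor 2 > 1, so H_1 ≅ Z/2.
  H_2: rank ker ∂_2 − rank ∂_3 = (12 − 12) − 0 = 0, and there is no ∂_3, so H_2 ≅ 0.

(K is a triangulation of the real projective plane RP^2.)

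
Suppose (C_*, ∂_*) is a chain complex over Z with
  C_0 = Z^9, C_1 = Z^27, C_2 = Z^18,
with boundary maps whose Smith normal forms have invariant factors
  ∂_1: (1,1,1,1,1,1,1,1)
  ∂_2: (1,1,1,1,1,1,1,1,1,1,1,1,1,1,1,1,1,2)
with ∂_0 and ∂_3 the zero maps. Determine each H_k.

H_0: b_0 = 9 − 0 − 8 = 1; torsion from ∂_1 factors > 1: none. So H_0 ≅ Z.
H_1: b_1 = 27 − 8 − 18 = 1; torsion from ∂_2 factors > 1: [2]. So H_1 ≅ Z ⊕ Z/2.
H_2: b_2 = 18 − 18 − 0 = 0; torsion from ∂_3 factors > 1: none. So H_2 ≅ 0.

H_0 ≅ Z,  H_1 ≅ Z ⊕ Z/2,  H_2 = 0.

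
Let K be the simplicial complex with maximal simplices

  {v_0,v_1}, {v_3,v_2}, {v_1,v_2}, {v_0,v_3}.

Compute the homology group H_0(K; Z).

Order the vertices as v_0 < v_1 < v_2 < v_3. Listing each simplex with vertices in this order, K has dimension 1 with simplices:

  0-simplices (4): [v_0], [v_1], [v_2], [v_3]
  1-simplices (4): [v_0,v_1], [v_0,v_3], [v_1,v_2], [v_2,v_3]

giving chain groups C_0 ≅ Z^4, C_1 ≅ Z^4.

∂_1: C_1 → C_0 sends each edge [p,q] (with p < q) to q − p. For instance
  ∂[v_2,v_3] = [v_3] − [v_2].
As a 4×4 matrix over Z this has rank 3, with invariant factors (1,1,1).

From H_k ≅ ker(∂_k) / im(∂_{k+1}) we obtain:

  H_0: rank C_0 − rank ∂_1 = 4 − 3 = 1, and the invariant factors of ∂_1 are all 1, so H_0 = Z.

(K is a triangulation of the circle S^1.)

H_0 ≅ Z.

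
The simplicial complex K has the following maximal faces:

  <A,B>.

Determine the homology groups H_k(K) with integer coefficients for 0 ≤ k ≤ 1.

Order the vertices as A < B. Listing each simplex with vertices in this order, K has dimension 1 with simplices:

  0-simplices (2): A, B
  1-simplices (1): AB

Hence C_0 ≅ Z^2, C_1 ≅ Z^1.

Boundary ∂_1: C_1 → C_0 maps an edge to its endpoints' difference, ∂[p,q] = q − p. For instance
  ∂AB = B − A.
The resulting 2×1 matrix has rank 1, and its Smith normal form has invariant factors (1).

From H_k ≅ ker(∂_k) / im(∂_{k+1}) we obtain:

  H_0: rank C_0 − rank ∂_1 = 2 − 1 = 1, and the invariant factors of ∂_1 are all 1, so H_0 ≅ Z.
  H_1: rank ker ∂_1 − rank ∂_2 = (1 − 1) − 0 = 0, and there is no ∂_2, so H_1 ≅ 0.

H_0 = Z,  H_1 = 0.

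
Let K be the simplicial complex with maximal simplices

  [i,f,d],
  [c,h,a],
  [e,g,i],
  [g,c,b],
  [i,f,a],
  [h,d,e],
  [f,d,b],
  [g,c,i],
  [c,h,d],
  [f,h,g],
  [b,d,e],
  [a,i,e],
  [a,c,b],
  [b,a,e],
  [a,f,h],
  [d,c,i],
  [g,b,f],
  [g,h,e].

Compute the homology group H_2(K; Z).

We work with the vertex ordering a < b < c < d < e < f < g < h < i. The simplices of K, each written with vertices in increasing order, are:

  0-simplices (9): a, b, c, d, e, f, g, h, i
  1-simplices (27): ab, ac, ae, af, ah, ai, bc, bd, be, bf, bg, cd, cg, ch, ci, de, df, dh, di, eg, eh, ei, fg, fh, fi, gh, gi
  2-simplices (18): abc, abe, ach, aei, afh, afi, bcg, bde, bdf, bfg, cdh, cdi, cgi, deh, dfi, egh, egi, fgh

giving chain groups C_0 ≅ Z^9, C_1 ≅ Z^27, C_2 ≅ Z^18.

∂_1: C_1 → C_0 sends each edge [p,q] (with p < q) to q − p. For instance
  ∂ei = i − e.
This gives a 9×27 integer matrix of rank 8; reducing to Smith normal form yields diagonal entries (1,1,1,1,1,1,1,1).

∂_2: C_2 → C_1 acts by ∂[p,q,r] = [q,r] − [p,r] + [p,q]. For instance
  ∂aei = ei − ai + ae,
  ∂afi = fi − ai + af.
The resulting 27×18 matrix has rank 17, and its Smith normal form has invariant factors (1,1,1,1,1,1,1,1,1,1,1,1,1,1,1,1,1).

Now H_k = ker ∂_k / im ∂_{k+1}, so:

  H_2: rank ker ∂_2 − rank ∂_3 = (18 − 17) − 0 = 1, and there is no ∂_3, so H_2 = Z.

H_2 ≅ Z.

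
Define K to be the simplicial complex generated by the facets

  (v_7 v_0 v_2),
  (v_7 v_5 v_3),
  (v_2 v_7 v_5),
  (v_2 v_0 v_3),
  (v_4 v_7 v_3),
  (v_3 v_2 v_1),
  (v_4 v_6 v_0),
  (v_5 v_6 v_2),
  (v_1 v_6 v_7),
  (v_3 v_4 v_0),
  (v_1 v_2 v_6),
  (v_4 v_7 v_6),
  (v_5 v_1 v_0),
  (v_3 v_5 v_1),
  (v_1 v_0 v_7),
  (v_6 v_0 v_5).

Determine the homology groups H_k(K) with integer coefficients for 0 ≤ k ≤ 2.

H_0 ≅ Z,  H_1 ≅ Z^2,  H_2 ≅ Z.

Take the total order v_0 < v_1 < v_2 < v_3 < v_4 < v_5 < v_6 < v_7 on the vertex set. Then K (dimension 2) consists of the simplices:

  0-simplices (8): [v_0], [v_1], [v_2], [v_3], [v_4], [v_5], [v_6], [v_7]
  1-simplices (24): (24 of them)
  2-simplices (16): (16 of them)

Hence C_0 ≅ Z^8, C_1 ≅ Z^24, C_2 ≅ Z^16.

Boundary ∂_1: C_1 → C_0 is given by ∂[p,q] = [q] − [p].
As a 8×24 matrix over Z this has rank 7, with invariant factors (1,1,1,1,1,1,1).

The boundary map ∂_2: C_2 → C_1 sends each 2-simplex [p,q,r] to [q,r] − [p,r] + [p,q]. For instance
  ∂[v_0,v_1,v_5] = [v_1,v_5] − [v_0,v_5] + [v_0,v_1],
  ∂[v_0,v_3,v_4] = [v_3,v_4] − [v_0,v_4] + [v_0,v_3].
The resulting 24×16 matrix has rank 15, and its Smith normal form has invariant factors (1,1,1,1,1,1,1,1,1,1,1,1,1,1,1).

Computing H_k = (kernel of ∂_k) / (image of ∂_{k+1}):

  H_0: rank C_0 − rank ∂_1 = 8 − 7 = 1, and the invariant factors of ∂_1 are all 1, so H_0 = Z.
  H_1: rank ker ∂_1 − rank ∂_2 = (24 − 7) − 15 = 2, and the invariant factors of ∂_2 are all 1, so H_1 = Z^2.
  H_2: rank ker ∂_2 − rank ∂_3 = (16 − 15) − 0 = 1, and there is no ∂_3, so H_2 = Z.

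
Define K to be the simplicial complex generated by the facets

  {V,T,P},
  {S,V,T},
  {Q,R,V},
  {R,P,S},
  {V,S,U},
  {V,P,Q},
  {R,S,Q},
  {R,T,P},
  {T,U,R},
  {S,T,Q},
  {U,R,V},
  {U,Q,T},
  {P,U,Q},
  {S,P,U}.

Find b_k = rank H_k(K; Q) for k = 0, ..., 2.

Take the total order P < Q < R < S < T < U < V on the vertex set. Then K (dimension 2) consists of the simplices:

  0-simplices (7): P, Q, R, S, T, U, V
  1-simplices (21): PQ, PR, PS, PT, PU, PV, QR, QS, QT, QU, QV, RS, RT, RU, RV, ST, SU, SV, TU, TV, UV
  2-simplices (14): PQU, PQV, PRS, PRT, PSU, PTV, QRS, QRV, QST, QTU, RTU, RUV, STV, SUV

so the chain groups are C_0 ≅ Z^7, C_1 ≅ Z^21, C_2 ≅ Z^14.

∂_1: C_1 → C_0 is given by ∂[p,q] = [q] − [p].
The resulting 7×21 matrix has rank 6, and its Smith normal form has invariant factors (1,1,1,1,1,1).

∂_2: C_2 → C_1 sends each 2-simplex [p,q,r] to [q,r] − [p,r] + [p,q]. For instance
  ∂PRT = RT − PT + PR,
  ∂QST = ST − QT + QS.
As a 21×14 matrix over Z this has rank 13, with invariant factors (1,1,1,1,1,1,1,1,1,1,1,1,1).

Computing H_k = (kernel of ∂_k) / (image of ∂_{k+1}):

  H_0: rank C_0 − rank ∂_1 = 7 − 6 = 1, and the invariant factors of ∂_1 are all 1, so H_0 = Z.
  H_1: rank ker ∂_1 − rank ∂_2 = (21 − 6) − 13 = 2, and the invariant factors of ∂_2 are all 1, so H_1 = Z^2.
  H_2: rank ker ∂_2 − rank ∂_3 = (14 − 13) − 0 = 1, and there is no ∂_3, so H_2 = Z.

As a check, the Euler characteristic is 7 − 21 + 14 = 0, which agrees with 1 − 2 + 1 = 0.

Hence the Betti numbers are b_0 = 1, b_1 = 2, b_2 = 1.

b_0 = 1, b_1 = 2, b_2 = 1.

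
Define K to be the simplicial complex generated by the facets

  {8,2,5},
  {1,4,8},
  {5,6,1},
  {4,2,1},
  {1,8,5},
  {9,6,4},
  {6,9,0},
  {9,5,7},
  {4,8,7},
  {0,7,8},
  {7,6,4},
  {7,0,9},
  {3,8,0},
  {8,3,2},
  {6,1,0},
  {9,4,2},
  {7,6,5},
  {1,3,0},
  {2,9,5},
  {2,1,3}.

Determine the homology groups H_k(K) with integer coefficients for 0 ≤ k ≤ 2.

K has 10 vertices, 30 edges, 20 triangles.
rank ∂_0 = 0, rank ∂_1 = 9 ⇒ b_0 = 10 − 0 − 9 = 1; all invariant factors of ∂_1 are 1 so no torsion. So H_0 = Z.
rank ∂_1 = 9, rank ∂_2 = 20 ⇒ b_1 = 30 − 9 − 20 = 1; ∂_2 has invariant factor(s) [2] giving torsion. So H_1 = Z ⊕ Z/2Z.
rank ∂_2 = 20, rank ∂_3 = 0 ⇒ b_2 = 20 − 20 − 0 = 0. So H_2 = 0.

H_0 = Z,  H_1 = Z ⊕ Z/2Z,  H_2 = 0.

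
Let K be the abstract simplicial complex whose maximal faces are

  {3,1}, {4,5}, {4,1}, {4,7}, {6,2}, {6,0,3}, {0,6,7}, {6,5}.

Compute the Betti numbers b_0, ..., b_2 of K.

Fix the vertex order 0 < 1 < 2 < 3 < 4 < 5 < 6 < 7 and write every simplex with vertices in increasing order. Then dim K = 2 and the simplices of K are:

  0-simplices (8): [0], [1], [2], [3], [4], [5], [6], [7]
  1-simplices (11): [0,3], [0,6], [0,7], [1,3], [1,4], [2,6], [3,6], [4,5], [4,7], [5,6], [6,7]
  2-simplices (2): [0,3,6], [0,6,7]

Hence C_0 ≅ Z^8, C_1 ≅ Z^11, C_2 ≅ Z^2.

Boundary ∂_1: C_1 → C_0 is given by ∂[p,q] = [q] − [p].
The resulting 8×11 matrix has rank 7, and its Smith normal form has invariant factors (1,1,1,1,1,1,1).

The boundary map ∂_2: C_2 → C_1 maps a triangle to the signed sum of its edges. For instance
  ∂[0,3,6] = [3,6] − [0,6] + [0,3],
  ∂[0,6,7] = [6,7] − [0,7] + [0,6].
As a 11×2 matrix over Z this has rank 2, with invariant factors (1,1).

Now H_k = ker ∂_k / im ∂_{k+1}, so:

  H_0: rank C_0 − rank ∂_1 = 8 − 7 = 1, and the invariant factors of ∂_1 are all 1, so H_0 = Z.
  H_1: rank ker ∂_1 − rank ∂_2 = (11 − 7) − 2 = 2, and the invariant factors of ∂_2 are all 1, so H_1 = Z^2.
  H_2: rank ker ∂_2 − rank ∂_3 = (2 − 2) − 0 = 0, and there is no ∂_3, so H_2 = 0.

Hence the Betti numbers are b_0 = 1, b_1 = 2, b_2 = 0.

b_0 = 1, b_1 = 2, b_2 = 0.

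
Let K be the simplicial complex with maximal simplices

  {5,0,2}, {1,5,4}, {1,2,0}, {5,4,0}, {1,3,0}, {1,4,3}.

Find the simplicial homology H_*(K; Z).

We work with the vertex ordering 0 < 1 < 2 < 3 < 4 < 5. The simplices of K, each written with vertices in increasing order, are:

  0-simplices (6): [0], [1], [2], [3], [4], [5]
  1-simplices (12): [0,1], [0,2], [0,3], [0,4], [0,5], [1,2], [1,3], [1,4], [1,5], [2,5], [3,4], [4,5]
  2-simplices (6): [0,1,2], [0,1,3], [0,2,5], [0,4,5], [1,3,4], [1,4,5]

Hence C_0 ≅ Z^6, C_1 ≅ Z^12, C_2 ≅ Z^6.

∂_1: C_1 → C_0 is given by ∂[p,q] = [q] − [p]. For instance
  ∂[4,5] = [5] − [4].
This gives a 6×12 integer matrix of rank 5; reducing to Smith normal form yields diagonal entries (1,1,1,1,1).

∂_2: C_2 → C_1 acts by ∂[p,q,r] = [q,r] − [p,r] + [p,q]. For instance
  ∂[0,1,2] = [1,2] − [0,2] + [0,1],
  ∂[0,1,3] = [1,3] − [0,3] + [0,1].
The 12×6 boundary matrix has rank 6 and Smith normal form diag(1,1,1,1,1,1).

Reading off H_k = ker ∂_k / im ∂_{k+1}:

  H_0: rank C_0 − rank ∂_1 = 6 − 5 = 1, and the invariant factors of ∂_1 are all 1, so H_0 = Z.
  H_1: rank ker ∂_1 − rank ∂_2 = (12 − 5) − 6 = 1, and the invariant factors of ∂_2 are all 1, so H_1 = Z.
  H_2: rank ker ∂_2 − rank ∂_3 = (6 − 6) − 0 = 0, and there is no ∂_3, so H_2 = 0.

As a check, the Euler characteristic is 6 − 12 + 6 = 0, which agrees with 1 − 1 + 0 = 0.

H_0 = Z,  H_1 = Z,  H_2 = 0.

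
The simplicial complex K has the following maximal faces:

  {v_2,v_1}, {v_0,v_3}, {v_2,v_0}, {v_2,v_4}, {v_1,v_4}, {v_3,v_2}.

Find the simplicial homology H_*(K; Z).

We work with the vertex ordering v_0 < v_1 < v_2 < v_3 < v_4. The simplices of K, each written with vertices in increasing order, are:

  0-simplices (5): [v_0], [v_1], [v_2], [v_3], [v_4]
  1-simplices (6): [v_0,v_2], [v_0,v_3], [v_1,v_2], [v_1,v_4], [v_2,v_3], [v_2,v_4]

so the chain groups are C_0 ≅ Z^5, C_1 ≅ Z^6.

∂_1: C_1 → C_0 is given by ∂[p,q] = [q] − [p].
The 5×6 boundary matrix has rank 4 and Smith normal form diag(1,1,1,1).

From H_k ≅ ker(∂_k) / im(∂_{k+1}) we obtain:

  H_0: rank C_0 − rank ∂_1 = 5 − 4 = 1, and the invariant factors of ∂_1 are all 1, so H_0 ≅ Z.
  H_1: rank ker ∂_1 − rank ∂_2 = (6 − 4) − 0 = 2, and there is no ∂_2, so H_1 ≅ Z^2.

H_0 ≅ Z,  H_1 ≅ Z^2.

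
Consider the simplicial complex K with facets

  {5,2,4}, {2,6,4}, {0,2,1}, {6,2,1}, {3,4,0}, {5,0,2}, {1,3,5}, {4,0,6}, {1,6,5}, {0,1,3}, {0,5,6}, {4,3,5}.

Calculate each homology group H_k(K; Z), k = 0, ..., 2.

H_0 ≅ Z,  H_1 ≅ Z/2,  H_2 = 0.

We work with the vertex ordering 0 < 1 < 2 < 3 < 4 < 5 < 6. The simplices of K, each written with vertices in increasing order, are:

  0-simplices (7): [0], [1], [2], [3], [4], [5], [6]
  1-simplices (18): [0,1], [0,2], [0,3], [0,4], [0,5], [0,6], [1,2], [1,3], [1,5], [1,6], [2,4], [2,5], [2,6], [3,4], [3,5], [4,5], [4,6], [5,6]
  2-simplices (12): [0,1,2], [0,1,3], [0,2,5], [0,3,4], [0,4,6], [0,5,6], [1,2,6], [1,3,5], [1,5,6], [2,4,5], [2,4,6], [3,4,5]

Hence C_0 ≅ Z^7, C_1 ≅ Z^18, C_2 ≅ Z^12.

The boundary map ∂_1: C_1 → C_0 sends each edge [p,q] (with p < q) to q − p. For instance
  ∂[0,4] = [4] − [0].
As a 7×18 matrix over Z this has rank 6, with invariant factors (1,1,1,1,1,1).

The boundary map ∂_2: C_2 → C_1 sends each 2-simplex [p,q,r] to [q,r] − [p,r] + [p,q]. For instance
  ∂[0,3,4] = [3,4] − [0,4] + [0,3],
  ∂[2,4,6] = [4,6] − [2,6] + [2,4].
This gives a 18×12 integer matrix of rank 12; reducing to Smith normal form yields diagonal entries (1,1,1,1,1,1,1,1,1,1,1,2).

Now H_k = ker ∂_k / im ∂_{k+1}, so:

  H_0: rank C_0 − rank ∂_1 = 7 − 6 = 1, and the invariant factors of ∂_1 are all 1, so H_0 ≅ Z.
  H_1: rank ker ∂_1 − rank ∂_2 = (18 − 6) − 12 = 0, and ∂_2 has invariant factor 2 > 1, so H_1 ≅ Z/2.
  H_2: rank ker ∂_2 − rank ∂_3 = (12 − 12) − 0 = 0, and there is no ∂_3, so H_2 ≅ 0.

As a check, the Euler characteristic is 7 − 18 + 12 = 1, which agrees with 1 − 0 + 0 = 1.
(K is a triangulation of the real projective plane RP^2.)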